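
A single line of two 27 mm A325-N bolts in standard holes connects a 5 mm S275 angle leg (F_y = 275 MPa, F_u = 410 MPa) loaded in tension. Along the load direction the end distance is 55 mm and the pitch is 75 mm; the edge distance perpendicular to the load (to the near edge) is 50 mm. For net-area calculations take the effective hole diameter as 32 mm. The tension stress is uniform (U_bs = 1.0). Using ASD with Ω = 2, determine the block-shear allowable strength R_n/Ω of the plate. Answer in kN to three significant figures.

85.3 kN

Shear plane L_v = 55 + 1·75 = 130 mm; A_gv = 130 × 5 = 650 mm².
A_nv = (130 − 1.5·32) × 5 = 410 mm².
A_nt = (50 − 0.5·32) × 5 = 170 mm².
0.6 F_u A_nv = 100.9 kN; 0.6 F_y A_gv = 107.2 kN → shear rupture governs the shear term.
R_n = 100.9 + 1.0 × 410 × 170 / 1000 = 170.6 kN.
Allowable strength R_n/Ω = 170.6 / 2 = 85.3 kN.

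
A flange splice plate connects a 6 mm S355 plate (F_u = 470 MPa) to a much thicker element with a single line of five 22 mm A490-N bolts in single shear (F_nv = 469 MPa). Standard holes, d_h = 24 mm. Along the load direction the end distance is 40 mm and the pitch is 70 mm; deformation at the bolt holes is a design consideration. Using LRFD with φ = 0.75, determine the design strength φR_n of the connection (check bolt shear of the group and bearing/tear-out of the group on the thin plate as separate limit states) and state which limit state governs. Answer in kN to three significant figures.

Bolt shear: A_b = π·22²/4 = 380.1 mm²; R_n = 469 × 380.1 × 5 × 1 / 1000 = 891.4 kN → 0.75 × 891.4 = 669 kN.
Bearing (1.2 l_c t F_u ≤ 2.4 d t F_u): upper limit = 2.4·22·6·470 / 1000 = 148.9 kN.
  Edge l_c = 40 − 24/2 = 28 → r_n = 94.75 kN; interior l_c = 70 − 24 = 46 → r_n = 148.9 kN.
  R_n,bearing = 1·94.75 + 4·148.9 = 690.3 kN → 0.75 × 690.3 = 518 kN.
Bearing governs: 518 kN.

518 kN (bearing governs)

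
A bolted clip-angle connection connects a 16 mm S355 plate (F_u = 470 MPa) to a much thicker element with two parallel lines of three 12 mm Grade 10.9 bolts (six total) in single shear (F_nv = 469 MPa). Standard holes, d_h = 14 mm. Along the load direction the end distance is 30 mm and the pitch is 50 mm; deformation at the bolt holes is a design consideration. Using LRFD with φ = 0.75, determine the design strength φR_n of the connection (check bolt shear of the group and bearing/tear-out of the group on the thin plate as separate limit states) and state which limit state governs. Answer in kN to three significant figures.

239 kN (bolt shear governs)

Bolt shear: A_b = π·12²/4 = 113.1 mm²; R_n = 469 × 113.1 × 6 × 1 / 1000 = 318.3 kN → 0.75 × 318.3 = 239 kN.
Bearing (1.2 l_c t F_u ≤ 2.4 d t F_u): upper limit = 2.4·12·16·470 / 1000 = 216.6 kN.
  Edge l_c = 30 − 14/2 = 23 → r_n = 207.6 kN; interior l_c = 50 − 14 = 36 → r_n = 216.6 kN.
  R_n,bearing = 2·207.6 + 4·216.6 = 1281 kN → 0.75 × 1281 = 961 kN.
Bolt shear governs: 239 kN.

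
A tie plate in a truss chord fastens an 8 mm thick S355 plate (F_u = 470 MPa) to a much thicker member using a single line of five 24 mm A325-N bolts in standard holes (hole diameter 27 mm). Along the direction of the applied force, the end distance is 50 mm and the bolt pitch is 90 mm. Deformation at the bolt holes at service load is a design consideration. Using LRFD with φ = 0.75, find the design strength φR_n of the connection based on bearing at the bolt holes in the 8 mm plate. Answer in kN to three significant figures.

773 kN

Per bolt r_n = 1.2 l_c t F_u ≤ 2.4 d t F_u; upper limit = 2.4 × 24 × 8 × 470 / 1000 = 216.6 kN.
Edge bolt: l_c = 50 − 27/2 = 36.5 mm → 1.2 × 36.5 × 8 × 470 / 1000 = 164.7 → r_n = 164.7 kN.
Interior bolts: l_c = 90 − 27 = 63 mm → 1.2 × 63 × 8 × 470 / 1000 = 284.3 → r_n = 216.6 kN.
R_n = 1 × 164.7 + 4 × 216.6 = 1031 kN.
Design strength φR_n = 0.75 × 1031 = 773 kN.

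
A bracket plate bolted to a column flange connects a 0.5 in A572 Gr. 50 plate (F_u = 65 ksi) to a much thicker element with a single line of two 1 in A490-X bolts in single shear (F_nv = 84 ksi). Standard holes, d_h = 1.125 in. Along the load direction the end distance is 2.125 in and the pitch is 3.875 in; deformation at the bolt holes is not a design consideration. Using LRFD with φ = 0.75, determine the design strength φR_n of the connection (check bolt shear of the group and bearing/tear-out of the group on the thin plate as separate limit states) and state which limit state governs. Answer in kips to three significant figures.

Bolt shear: A_b = π·1²/4 = 0.7854 in²; R_n = 84 × 0.7854 × 2 × 1 = 131.9 kips → 0.75 × 131.9 = 99 kips.
Bearing (1.5 l_c t F_u ≤ 3.0 d t F_u): upper limit = 3.0·1·0.5·65 = 97.5 kips.
  Edge l_c = 2.125 − 1.125/2 = 1.562 → r_n = 76.17 kips; interior l_c = 3.875 − 1.125 = 2.75 → r_n = 97.5 kips.
  R_n,bearing = 1·76.17 + 1·97.5 = 173.7 kips → 0.75 × 173.7 = 130 kips.
Bolt shear governs: 99 kips.

99 kips (bolt shear governs)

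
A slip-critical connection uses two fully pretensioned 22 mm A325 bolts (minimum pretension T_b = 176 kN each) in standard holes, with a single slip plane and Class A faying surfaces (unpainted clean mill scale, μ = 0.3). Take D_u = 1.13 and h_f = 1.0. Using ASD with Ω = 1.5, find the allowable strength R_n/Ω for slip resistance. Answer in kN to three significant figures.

R_n = μ · D_u · h_f · T_b · n_s · n_b = 0.3 × 1.13 × 1.0 × 176 × 1 × 2 = 119.3 kN.
Allowable strength R_n/Ω = 119.3 / 1.5 = 79.6 kN.

79.6 kN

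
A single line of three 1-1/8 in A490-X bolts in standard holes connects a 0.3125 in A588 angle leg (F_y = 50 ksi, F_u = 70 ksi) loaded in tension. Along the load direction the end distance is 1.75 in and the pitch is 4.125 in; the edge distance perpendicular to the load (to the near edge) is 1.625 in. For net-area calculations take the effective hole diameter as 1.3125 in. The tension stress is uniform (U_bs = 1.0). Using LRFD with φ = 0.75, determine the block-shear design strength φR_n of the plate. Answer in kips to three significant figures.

82 kips

Shear plane L_v = 1.75 + 2·4.125 = 10 in; A_gv = 10 × 0.3125 = 3.125 in².
A_nv = (10 − 2.5·1.3125) × 0.3125 = 2.1 in².
A_nt = (1.625 − 0.5·1.3125) × 0.3125 = 0.3027 in².
0.6 F_u A_nv = 88.18 kips; 0.6 F_y A_gv = 93.75 kips → shear rupture governs the shear term.
R_n = 88.18 + 1.0 × 70 × 0.3027 = 109.4 kips.
Design strength φR_n = 0.75 × 109.4 = 82 kips.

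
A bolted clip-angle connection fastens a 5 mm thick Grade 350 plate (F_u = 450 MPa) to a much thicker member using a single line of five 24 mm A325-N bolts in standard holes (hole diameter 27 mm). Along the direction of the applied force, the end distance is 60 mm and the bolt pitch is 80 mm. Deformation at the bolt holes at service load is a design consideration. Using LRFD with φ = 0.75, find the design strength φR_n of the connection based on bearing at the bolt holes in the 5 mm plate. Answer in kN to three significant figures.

Per bolt r_n = 1.2 l_c t F_u ≤ 2.4 d t F_u; upper limit = 2.4 × 24 × 5 × 450 / 1000 = 129.6 kN.
Edge bolt: l_c = 60 − 27/2 = 46.5 mm → 1.2 × 46.5 × 5 × 450 / 1000 = 125.5 → r_n = 125.5 kN.
Interior bolts: l_c = 80 − 27 = 53 mm → 1.2 × 53 × 5 × 450 / 1000 = 143.1 → r_n = 129.6 kN.
R_n = 1 × 125.5 + 4 × 129.6 = 643.9 kN.
Design strength φR_n = 0.75 × 643.9 = 483 kN.

483 kN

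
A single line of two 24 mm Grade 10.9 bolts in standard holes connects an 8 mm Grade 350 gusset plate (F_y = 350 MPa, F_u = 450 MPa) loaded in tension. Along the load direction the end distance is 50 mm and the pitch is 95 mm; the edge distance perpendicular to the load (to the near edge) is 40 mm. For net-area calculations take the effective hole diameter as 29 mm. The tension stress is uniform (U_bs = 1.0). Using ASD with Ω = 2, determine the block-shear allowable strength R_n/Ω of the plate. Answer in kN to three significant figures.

Shear plane L_v = 50 + 1·95 = 145 mm; A_gv = 145 × 8 = 1160 mm².
A_nv = (145 − 1.5·29) × 8 = 812 mm².
A_nt = (40 − 0.5·29) × 8 = 204 mm².
0.6 F_u A_nv = 219.2 kN; 0.6 F_y A_gv = 243.6 kN → shear rupture governs the shear term.
R_n = 219.2 + 1.0 × 450 × 204 / 1000 = 311 kN.
Allowable strength R_n/Ω = 311 / 2 = 156 kN.

156 kN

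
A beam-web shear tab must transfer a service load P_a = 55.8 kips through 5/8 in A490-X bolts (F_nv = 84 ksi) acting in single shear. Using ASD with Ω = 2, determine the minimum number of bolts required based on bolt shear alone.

5 bolts

A_b = π·0.625²/4 = 0.3068 in².
Per-bolt allowable strength R_n/Ω = 84 × 0.3068 × 1 / 2 = 12.89 kips.
n ≥ 55.8 / 12.89 = 4.33 → use 5 bolts.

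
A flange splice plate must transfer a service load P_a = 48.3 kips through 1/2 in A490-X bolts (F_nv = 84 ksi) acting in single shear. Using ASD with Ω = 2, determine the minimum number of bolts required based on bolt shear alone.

A_b = π·0.5²/4 = 0.1963 in².
Per-bolt allowable strength R_n/Ω = 84 × 0.1963 × 1 / 2 = 8.247 kips.
n ≥ 48.3 / 8.247 = 5.857 → use 6 bolts.

6 bolts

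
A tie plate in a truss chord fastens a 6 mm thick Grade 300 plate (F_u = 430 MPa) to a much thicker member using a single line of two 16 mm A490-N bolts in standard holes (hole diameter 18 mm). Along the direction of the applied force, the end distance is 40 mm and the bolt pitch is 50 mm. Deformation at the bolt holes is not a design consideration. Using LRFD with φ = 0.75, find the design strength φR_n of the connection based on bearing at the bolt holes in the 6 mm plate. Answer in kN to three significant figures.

Per bolt r_n = 1.5 l_c t F_u ≤ 3.0 d t F_u; upper limit = 3.0 × 16 × 6 × 430 / 1000 = 123.8 kN.
Edge bolt: l_c = 40 − 18/2 = 31 mm → 1.5 × 31 × 6 × 430 / 1000 = 120 → r_n = 120 kN.
Interior bolts: l_c = 50 − 18 = 32 mm → 1.5 × 32 × 6 × 430 / 1000 = 123.8 → r_n = 123.8 kN.
R_n = 1 × 120 + 1 × 123.8 = 243.8 kN.
Design strength φR_n = 0.75 × 243.8 = 183 kN.

183 kN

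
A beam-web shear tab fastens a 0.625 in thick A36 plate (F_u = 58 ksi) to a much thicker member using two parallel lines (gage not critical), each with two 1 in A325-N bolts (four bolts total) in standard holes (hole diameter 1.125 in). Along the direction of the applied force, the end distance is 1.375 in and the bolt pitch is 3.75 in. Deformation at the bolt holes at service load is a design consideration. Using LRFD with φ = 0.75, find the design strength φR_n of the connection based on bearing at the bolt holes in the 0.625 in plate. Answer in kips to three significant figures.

184 kips

Per bolt r_n = 1.2 l_c t F_u ≤ 2.4 d t F_u; upper limit = 2.4 × 1 × 0.625 × 58 = 87 kips.
Edge bolt: l_c = 1.375 − 1.125/2 = 0.8125 in → 1.2 × 0.8125 × 0.625 × 58 = 35.34 → r_n = 35.34 kips.
Interior bolts: l_c = 3.75 − 1.125 = 2.625 in → 1.2 × 2.625 × 0.625 × 58 = 114.2 → r_n = 87 kips.
R_n = 2 × 35.34 + 2 × 87 = 244.7 kips.
Design strength φR_n = 0.75 × 244.7 = 184 kips.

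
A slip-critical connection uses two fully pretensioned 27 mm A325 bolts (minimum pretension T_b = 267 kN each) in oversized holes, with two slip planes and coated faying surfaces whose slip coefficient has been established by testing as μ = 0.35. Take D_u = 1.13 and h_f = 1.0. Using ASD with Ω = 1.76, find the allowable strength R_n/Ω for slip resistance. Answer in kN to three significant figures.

R_n = μ · D_u · h_f · T_b · n_s · n_b = 0.35 × 1.13 × 1.0 × 267 × 2 × 2 = 422.4 kN.
Allowable strength R_n/Ω = 422.4 / 1.76 = 240 kN.

240 kN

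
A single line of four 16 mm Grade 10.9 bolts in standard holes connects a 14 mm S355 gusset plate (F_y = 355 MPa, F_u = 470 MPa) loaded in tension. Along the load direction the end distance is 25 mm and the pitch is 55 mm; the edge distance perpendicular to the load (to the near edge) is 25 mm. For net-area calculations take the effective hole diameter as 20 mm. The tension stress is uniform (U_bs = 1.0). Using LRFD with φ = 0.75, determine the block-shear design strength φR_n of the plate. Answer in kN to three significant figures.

Shear plane L_v = 25 + 3·55 = 190 mm; A_gv = 190 × 14 = 2660 mm².
A_nv = (190 − 3.5·20) × 14 = 1680 mm².
A_nt = (25 − 0.5·20) × 14 = 210 mm².
0.6 F_u A_nv = 473.8 kN; 0.6 F_y A_gv = 566.6 kN → shear rupture governs the shear term.
R_n = 473.8 + 1.0 × 470 × 210 / 1000 = 572.5 kN.
Design strength φR_n = 0.75 × 572.5 = 429 kN.

429 kN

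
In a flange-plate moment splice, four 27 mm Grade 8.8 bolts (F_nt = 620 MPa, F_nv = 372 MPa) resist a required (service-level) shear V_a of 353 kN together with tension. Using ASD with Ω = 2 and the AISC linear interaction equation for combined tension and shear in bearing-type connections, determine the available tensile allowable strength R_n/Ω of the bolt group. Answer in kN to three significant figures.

A_b = π·27²/4 = 572.6 mm²; f_rv = 353 × 1000 / (4 × 572.6) = 154.1 MPa.
F'_nt = 1.3 F_nt − (Ω F_nt / F_nv) f_rv = 1.3·620 − (2·620/372)·154.1 = 292.2 MPa, capped at F_nt → F'_nt = 292.2 MPa.
R_n = F'_nt · A_b · n = 292.2 × 572.6 × 4 / 1000 = 669.3 kN.
Allowable strength R_n/Ω = 669.3 / 2 = 335 kN.

335 kN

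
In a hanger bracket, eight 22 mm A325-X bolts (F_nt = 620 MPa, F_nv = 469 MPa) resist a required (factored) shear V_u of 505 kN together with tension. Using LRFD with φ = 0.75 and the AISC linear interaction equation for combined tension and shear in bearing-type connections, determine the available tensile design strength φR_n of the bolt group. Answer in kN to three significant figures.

1170 kN

A_b = π·22²/4 = 380.1 mm²; f_rv = 505 × 1000 / (8 × 380.1) = 166.1 MPa.
F'_nt = 1.3 F_nt − (F_nt / φF_nv) f_rv = 1.3·620 − (620/(0.75·469))·166.1 = 513.3 MPa, capped at F_nt → F'_nt = 513.3 MPa.
R_n = F'_nt · A_b · n = 513.3 × 380.1 × 8 / 1000 = 1561 kN.
Design strength φR_n = 0.75 × 1561 = 1170 kN.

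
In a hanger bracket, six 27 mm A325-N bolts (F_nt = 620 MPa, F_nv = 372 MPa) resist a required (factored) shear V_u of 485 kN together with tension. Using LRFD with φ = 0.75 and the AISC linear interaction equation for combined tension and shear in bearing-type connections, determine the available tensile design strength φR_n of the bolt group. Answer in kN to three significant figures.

1270 kN

A_b = π·27²/4 = 572.6 mm²; f_rv = 485 × 1000 / (6 × 572.6) = 141.2 MPa.
F'_nt = 1.3 F_nt − (F_nt / φF_nv) f_rv = 1.3·620 − (620/(0.75·372))·141.2 = 492.3 MPa, capped at F_nt → F'_nt = 492.3 MPa.
R_n = F'_nt · A_b · n = 492.3 × 572.6 × 6 / 1000 = 1691 kN.
Design strength φR_n = 0.75 × 1691 = 1270 kN.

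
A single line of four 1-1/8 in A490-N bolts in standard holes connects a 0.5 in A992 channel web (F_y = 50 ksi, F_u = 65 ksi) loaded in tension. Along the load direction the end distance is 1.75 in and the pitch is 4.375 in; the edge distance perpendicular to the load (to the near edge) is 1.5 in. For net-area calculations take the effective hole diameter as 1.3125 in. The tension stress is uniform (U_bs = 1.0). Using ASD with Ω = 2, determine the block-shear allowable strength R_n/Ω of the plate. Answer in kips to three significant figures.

114 kips

Shear plane L_v = 1.75 + 3·4.375 = 14.88 in; A_gv = 14.88 × 0.5 = 7.438 in².
A_nv = (14.88 − 3.5·1.3125) × 0.5 = 5.141 in².
A_nt = (1.5 − 0.5·1.3125) × 0.5 = 0.4219 in².
0.6 F_u A_nv = 200.5 kips; 0.6 F_y A_gv = 223.1 kips → shear rupture governs the shear term.
R_n = 200.5 + 1.0 × 65 × 0.4219 = 227.9 kips.
Allowable strength R_n/Ω = 227.9 / 2 = 114 kips.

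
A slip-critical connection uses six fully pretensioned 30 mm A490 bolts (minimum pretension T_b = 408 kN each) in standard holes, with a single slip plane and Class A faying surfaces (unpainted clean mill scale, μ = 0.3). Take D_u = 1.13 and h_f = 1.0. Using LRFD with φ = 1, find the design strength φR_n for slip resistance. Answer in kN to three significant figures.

830 kN

R_n = μ · D_u · h_f · T_b · n_s · n_b = 0.3 × 1.13 × 1.0 × 408 × 1 × 6 = 829.9 kN.
Design strength φR_n = 1 × 829.9 = 830 kN.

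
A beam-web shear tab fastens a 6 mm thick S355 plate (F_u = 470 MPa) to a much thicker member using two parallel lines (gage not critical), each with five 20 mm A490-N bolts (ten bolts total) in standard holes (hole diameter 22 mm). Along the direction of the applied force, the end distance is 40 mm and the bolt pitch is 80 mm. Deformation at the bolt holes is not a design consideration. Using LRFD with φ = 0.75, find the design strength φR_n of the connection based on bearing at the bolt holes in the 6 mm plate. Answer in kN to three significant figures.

1200 kN

Per bolt r_n = 1.5 l_c t F_u ≤ 3.0 d t F_u; upper limit = 3.0 × 20 × 6 × 470 / 1000 = 169.2 kN.
Edge bolt: l_c = 40 − 22/2 = 29 mm → 1.5 × 29 × 6 × 470 / 1000 = 122.7 → r_n = 122.7 kN.
Interior bolts: l_c = 80 − 22 = 58 mm → 1.5 × 58 × 6 × 470 / 1000 = 245.3 → r_n = 169.2 kN.
R_n = 2 × 122.7 + 8 × 169.2 = 1599 kN.
Design strength φR_n = 0.75 × 1599 = 1200 kN.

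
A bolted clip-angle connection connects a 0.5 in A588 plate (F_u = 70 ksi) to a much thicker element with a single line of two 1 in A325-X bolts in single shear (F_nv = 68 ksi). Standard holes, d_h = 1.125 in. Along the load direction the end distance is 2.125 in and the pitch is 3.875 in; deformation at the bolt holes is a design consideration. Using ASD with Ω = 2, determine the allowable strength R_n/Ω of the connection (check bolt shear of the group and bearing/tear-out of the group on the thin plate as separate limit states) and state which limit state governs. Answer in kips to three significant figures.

53.4 kips (bolt shear governs)

Bolt shear: A_b = π·1²/4 = 0.7854 in²; R_n = 68 × 0.7854 × 2 × 1 = 106.8 kips → 106.8 / 2 = 53.4 kips.
Bearing (1.2 l_c t F_u ≤ 2.4 d t F_u): upper limit = 2.4·1·0.5·70 = 84 kips.
  Edge l_c = 2.125 − 1.125/2 = 1.562 → r_n = 65.62 kips; interior l_c = 3.875 − 1.125 = 2.75 → r_n = 84 kips.
  R_n,bearing = 1·65.62 + 1·84 = 149.6 kips → 149.6 / 2 = 74.8 kips.
Bolt shear governs: 53.4 kips.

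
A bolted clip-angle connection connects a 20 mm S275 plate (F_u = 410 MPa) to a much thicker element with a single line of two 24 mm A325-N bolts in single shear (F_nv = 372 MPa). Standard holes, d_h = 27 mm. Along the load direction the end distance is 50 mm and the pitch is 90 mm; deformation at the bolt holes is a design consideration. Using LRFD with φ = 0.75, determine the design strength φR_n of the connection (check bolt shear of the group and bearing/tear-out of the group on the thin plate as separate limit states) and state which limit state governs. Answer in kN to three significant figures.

252 kN (bolt shear governs)

Bolt shear: A_b = π·24²/4 = 452.4 mm²; R_n = 372 × 452.4 × 2 × 1 / 1000 = 336.6 kN → 0.75 × 336.6 = 252 kN.
Bearing (1.2 l_c t F_u ≤ 2.4 d t F_u): upper limit = 2.4·24·20·410 / 1000 = 472.3 kN.
  Edge l_c = 50 − 27/2 = 36.5 → r_n = 359.2 kN; interior l_c = 90 − 27 = 63 → r_n = 472.3 kN.
  R_n,bearing = 1·359.2 + 1·472.3 = 831.5 kN → 0.75 × 831.5 = 624 kN.
Bolt shear governs: 252 kN.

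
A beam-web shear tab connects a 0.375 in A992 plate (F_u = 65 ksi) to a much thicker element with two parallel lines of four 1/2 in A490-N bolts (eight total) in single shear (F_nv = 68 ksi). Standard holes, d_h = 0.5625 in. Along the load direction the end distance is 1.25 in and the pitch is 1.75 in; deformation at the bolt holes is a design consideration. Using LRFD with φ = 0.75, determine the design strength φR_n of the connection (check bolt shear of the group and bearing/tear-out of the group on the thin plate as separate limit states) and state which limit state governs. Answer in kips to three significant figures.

80.1 kips (bolt shear governs)

Bolt shear: A_b = π·0.5²/4 = 0.1963 in²; R_n = 68 × 0.1963 × 8 × 1 = 106.8 kips → 0.75 × 106.8 = 80.1 kips.
Bearing (1.2 l_c t F_u ≤ 2.4 d t F_u): upper limit = 2.4·0.5·0.375·65 = 29.25 kips.
  Edge l_c = 1.25 − 0.5625/2 = 0.9688 → r_n = 28.34 kips; interior l_c = 1.75 − 0.5625 = 1.188 → r_n = 29.25 kips.
  R_n,bearing = 2·28.34 + 6·29.25 = 232.2 kips → 0.75 × 232.2 = 174 kips.
Bolt shear governs: 80.1 kips.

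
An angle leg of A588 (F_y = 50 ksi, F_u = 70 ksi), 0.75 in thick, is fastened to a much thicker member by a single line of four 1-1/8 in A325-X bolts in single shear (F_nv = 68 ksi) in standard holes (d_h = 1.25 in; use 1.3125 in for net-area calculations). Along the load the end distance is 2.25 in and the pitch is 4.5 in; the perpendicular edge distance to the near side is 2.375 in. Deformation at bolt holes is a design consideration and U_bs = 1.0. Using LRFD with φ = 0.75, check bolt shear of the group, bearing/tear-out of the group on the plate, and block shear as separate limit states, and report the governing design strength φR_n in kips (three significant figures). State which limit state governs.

203 kips (bolt shear governs)

Bolt shear: A_b = π·1.125²/4 = 0.994 in²; R_n = 68 × 0.994 × 4 × 1 = 270.4 kips → 0.75 × 270.4 = 203 kips.
Bearing: edge l_c = 1.625, r_n = 102.4 kips; interior l_c = 3.25, r_n = 141.8 kips; R_n = 102.4 + 3·141.8 = 527.6 kips → 396 kips.
Block shear: A_gv = 11.81, A_nv = 8.367, A_nt = 1.289 in²; R_n = min(0.6F_uA_nv, 0.6F_yA_gv) + U_bs·F_u·A_nt = 441.7 kips → 331 kips.
Bolt shear governs: 203 kips.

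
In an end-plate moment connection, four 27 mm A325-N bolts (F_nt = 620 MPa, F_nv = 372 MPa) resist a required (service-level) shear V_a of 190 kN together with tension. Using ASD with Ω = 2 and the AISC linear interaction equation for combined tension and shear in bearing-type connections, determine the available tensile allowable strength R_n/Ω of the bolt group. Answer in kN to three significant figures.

606 kN

A_b = π·27²/4 = 572.6 mm²; f_rv = 190 × 1000 / (4 × 572.6) = 82.96 MPa.
F'_nt = 1.3 F_nt − (Ω F_nt / F_nv) f_rv = 1.3·620 − (2·620/372)·82.96 = 529.5 MPa, capped at F_nt → F'_nt = 529.5 MPa.
R_n = F'_nt · A_b · n = 529.5 × 572.6 × 4 / 1000 = 1213 kN.
Allowable strength R_n/Ω = 1213 / 2 = 606 kN.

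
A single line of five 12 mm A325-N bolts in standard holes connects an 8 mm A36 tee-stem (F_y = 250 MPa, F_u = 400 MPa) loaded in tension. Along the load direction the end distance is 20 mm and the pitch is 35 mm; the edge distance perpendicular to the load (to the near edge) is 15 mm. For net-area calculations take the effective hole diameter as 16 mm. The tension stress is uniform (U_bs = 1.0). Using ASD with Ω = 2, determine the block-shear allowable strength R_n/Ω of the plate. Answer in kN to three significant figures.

Shear plane L_v = 20 + 4·35 = 160 mm; A_gv = 160 × 8 = 1280 mm².
A_nv = (160 − 4.5·16) × 8 = 704 mm².
A_nt = (15 − 0.5·16) × 8 = 56 mm².
0.6 F_u A_nv = 169 kN; 0.6 F_y A_gv = 192 kN → shear rupture governs the shear term.
R_n = 169 + 1.0 × 400 × 56 / 1000 = 191.4 kN.
Allowable strength R_n/Ω = 191.4 / 2 = 95.7 kN.

95.7 kN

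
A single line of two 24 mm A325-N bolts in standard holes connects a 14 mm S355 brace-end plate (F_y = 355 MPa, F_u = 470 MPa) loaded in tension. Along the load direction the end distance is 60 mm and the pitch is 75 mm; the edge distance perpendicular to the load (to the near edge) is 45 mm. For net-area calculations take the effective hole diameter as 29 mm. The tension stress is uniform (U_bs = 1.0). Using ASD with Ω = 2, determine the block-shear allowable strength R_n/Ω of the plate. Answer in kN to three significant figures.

Shear plane L_v = 60 + 1·75 = 135 mm; A_gv = 135 × 14 = 1890 mm².
A_nv = (135 − 1.5·29) × 14 = 1281 mm².
A_nt = (45 − 0.5·29) × 14 = 427 mm².
0.6 F_u A_nv = 361.2 kN; 0.6 F_y A_gv = 402.6 kN → shear rupture governs the shear term.
R_n = 361.2 + 1.0 × 470 × 427 / 1000 = 561.9 kN.
Allowable strength R_n/Ω = 561.9 / 2 = 281 kN.

281 kN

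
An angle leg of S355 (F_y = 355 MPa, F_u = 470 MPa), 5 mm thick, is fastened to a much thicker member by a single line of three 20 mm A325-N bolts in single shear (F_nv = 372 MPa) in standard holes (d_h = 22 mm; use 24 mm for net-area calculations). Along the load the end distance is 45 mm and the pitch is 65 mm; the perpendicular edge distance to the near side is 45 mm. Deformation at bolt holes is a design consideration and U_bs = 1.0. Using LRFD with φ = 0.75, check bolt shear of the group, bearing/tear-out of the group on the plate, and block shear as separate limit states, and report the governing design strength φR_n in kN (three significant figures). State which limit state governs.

180 kN (block shear governs)

Bolt shear: A_b = π·20²/4 = 314.2 mm²; R_n = 372 × 314.2 × 3 × 1 / 1000 = 350.6 kN → 0.75 × 350.6 = 263 kN.
Bearing: edge l_c = 34, r_n = 95.88 kN; interior l_c = 43, r_n = 112.8 kN; R_n = 95.88 + 2·112.8 = 321.5 kN → 241 kN.
Block shear: A_gv = 875, A_nv = 575, A_nt = 165 mm²; R_n = min(0.6F_uA_nv, 0.6F_yA_gv) + U_bs·F_u·A_nt = 239.7 kN → 180 kN.
Block shear governs: 180 kN.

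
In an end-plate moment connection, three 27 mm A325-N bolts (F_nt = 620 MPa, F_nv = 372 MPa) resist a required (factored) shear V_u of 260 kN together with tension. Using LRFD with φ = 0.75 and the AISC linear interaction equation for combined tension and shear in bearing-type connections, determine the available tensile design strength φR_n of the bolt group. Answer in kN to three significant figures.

A_b = π·27²/4 = 572.6 mm²; f_rv = 260 × 1000 / (3 × 572.6) = 151.4 MPa.
F'_nt = 1.3 F_nt − (F_nt / φF_nv) f_rv = 1.3·620 − (620/(0.75·372))·151.4 = 469.6 MPa, capped at F_nt → F'_nt = 469.6 MPa.
R_n = F'_nt · A_b · n = 469.6 × 572.6 × 3 / 1000 = 806.7 kN.
Design strength φR_n = 0.75 × 806.7 = 605 kN.

605 kN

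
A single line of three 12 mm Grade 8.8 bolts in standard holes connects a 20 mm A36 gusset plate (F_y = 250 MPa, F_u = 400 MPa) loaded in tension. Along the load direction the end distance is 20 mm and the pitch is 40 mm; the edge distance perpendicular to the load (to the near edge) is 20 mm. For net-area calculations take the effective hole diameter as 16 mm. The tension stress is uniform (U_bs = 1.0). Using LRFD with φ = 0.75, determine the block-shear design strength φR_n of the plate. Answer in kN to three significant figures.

288 kN

Shear plane L_v = 20 + 2·40 = 100 mm; A_gv = 100 × 20 = 2000 mm².
A_nv = (100 − 2.5·16) × 20 = 1200 mm².
A_nt = (20 − 0.5·16) × 20 = 240 mm².
0.6 F_u A_nv = 288 kN; 0.6 F_y A_gv = 300 kN → shear rupture governs the shear term.
R_n = 288 + 1.0 × 400 × 240 / 1000 = 384 kN.
Design strength φR_n = 0.75 × 384 = 288 kN.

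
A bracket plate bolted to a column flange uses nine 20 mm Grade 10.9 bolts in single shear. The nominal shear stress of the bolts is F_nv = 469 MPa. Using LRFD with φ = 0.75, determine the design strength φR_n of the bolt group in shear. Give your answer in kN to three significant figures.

995 kN

A_b = π × 20² / 4 = 314.2 mm².
R_n = F_nv · A_b · n · n_s = 469 × 314.2 × 9 × 1 / 1000 = 1326 kN.
Design strength φR_n = 0.75 × 1326 = 995 kN.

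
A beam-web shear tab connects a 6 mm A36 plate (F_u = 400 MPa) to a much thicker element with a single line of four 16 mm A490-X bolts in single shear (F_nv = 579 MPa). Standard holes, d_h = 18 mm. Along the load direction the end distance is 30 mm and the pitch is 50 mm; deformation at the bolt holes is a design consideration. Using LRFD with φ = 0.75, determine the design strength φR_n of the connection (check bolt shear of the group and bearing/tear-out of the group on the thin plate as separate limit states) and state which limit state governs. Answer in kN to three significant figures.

253 kN (bearing governs)

Bolt shear: A_b = π·16²/4 = 201.1 mm²; R_n = 579 × 201.1 × 4 × 1 / 1000 = 465.7 kN → 0.75 × 465.7 = 349 kN.
Bearing (1.2 l_c t F_u ≤ 2.4 d t F_u): upper limit = 2.4·16·6·400 / 1000 = 92.16 kN.
  Edge l_c = 30 − 18/2 = 21 → r_n = 60.48 kN; interior l_c = 50 − 18 = 32 → r_n = 92.16 kN.
  R_n,bearing = 1·60.48 + 3·92.16 = 337 kN → 0.75 × 337 = 253 kN.
Bearing governs: 253 kN.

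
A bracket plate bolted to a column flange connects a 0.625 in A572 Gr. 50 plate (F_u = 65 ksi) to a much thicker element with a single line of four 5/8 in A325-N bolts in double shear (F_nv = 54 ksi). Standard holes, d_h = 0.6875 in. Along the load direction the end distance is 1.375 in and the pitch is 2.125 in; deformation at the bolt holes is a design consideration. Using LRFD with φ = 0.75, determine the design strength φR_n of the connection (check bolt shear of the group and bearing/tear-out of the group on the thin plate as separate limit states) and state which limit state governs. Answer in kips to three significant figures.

Bolt shear: A_b = π·0.625²/4 = 0.3068 in²; R_n = 54 × 0.3068 × 4 × 2 = 132.5 kips → 0.75 × 132.5 = 99.4 kips.
Bearing (1.2 l_c t F_u ≤ 2.4 d t F_u): upper limit = 2.4·0.625·0.625·65 = 60.94 kips.
  Edge l_c = 1.375 − 0.6875/2 = 1.031 → r_n = 50.27 kips; interior l_c = 2.125 − 0.6875 = 1.438 → r_n = 60.94 kips.
  R_n,bearing = 1·50.27 + 3·60.94 = 233.1 kips → 0.75 × 233.1 = 175 kips.
Bolt shear governs: 99.4 kips.

99.4 kips (bolt shear governs)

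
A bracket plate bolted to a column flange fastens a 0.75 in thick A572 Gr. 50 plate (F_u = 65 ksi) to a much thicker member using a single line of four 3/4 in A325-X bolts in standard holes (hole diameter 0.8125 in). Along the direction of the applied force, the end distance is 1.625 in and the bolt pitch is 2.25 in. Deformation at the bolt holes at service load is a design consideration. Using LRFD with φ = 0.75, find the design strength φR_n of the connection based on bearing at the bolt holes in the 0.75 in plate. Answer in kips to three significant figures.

Per bolt r_n = 1.2 l_c t F_u ≤ 2.4 d t F_u; upper limit = 2.4 × 0.75 × 0.75 × 65 = 87.75 kips.
Edge bolt: l_c = 1.625 − 0.8125/2 = 1.219 in → 1.2 × 1.219 × 0.75 × 65 = 71.3 → r_n = 71.3 kips.
Interior bolts: l_c = 2.25 − 0.8125 = 1.438 in → 1.2 × 1.438 × 0.75 × 65 = 84.09 → r_n = 84.09 kips.
R_n = 1 × 71.3 + 3 × 84.09 = 323.6 kips.
Design strength φR_n = 0.75 × 323.6 = 243 kips.

243 kips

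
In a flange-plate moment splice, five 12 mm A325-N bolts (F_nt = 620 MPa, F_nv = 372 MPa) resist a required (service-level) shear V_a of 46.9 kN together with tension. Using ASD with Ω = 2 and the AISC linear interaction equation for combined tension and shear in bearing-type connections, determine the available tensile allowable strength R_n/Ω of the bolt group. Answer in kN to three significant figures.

150 kN

A_b = π·12²/4 = 113.1 mm²; f_rv = 46.9 × 1000 / (5 × 113.1) = 82.94 MPa.
F'_nt = 1.3 F_nt − (Ω F_nt / F_nv) f_rv = 1.3·620 − (2·620/372)·82.94 = 529.5 MPa, capped at F_nt → F'_nt = 529.5 MPa.
R_n = F'_nt · A_b · n = 529.5 × 113.1 × 5 / 1000 = 299.4 kN.
Allowable strength R_n/Ω = 299.4 / 2 = 150 kN.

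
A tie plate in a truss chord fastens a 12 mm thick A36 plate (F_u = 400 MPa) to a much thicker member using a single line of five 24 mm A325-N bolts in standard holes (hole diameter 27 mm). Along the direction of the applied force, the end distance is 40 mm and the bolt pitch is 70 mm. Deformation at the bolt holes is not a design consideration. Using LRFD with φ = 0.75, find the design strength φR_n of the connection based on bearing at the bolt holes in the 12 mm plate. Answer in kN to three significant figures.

1070 kN

Per bolt r_n = 1.5 l_c t F_u ≤ 3.0 d t F_u; upper limit = 3.0 × 24 × 12 × 400 / 1000 = 345.6 kN.
Edge bolt: l_c = 40 − 27/2 = 26.5 mm → 1.5 × 26.5 × 12 × 400 / 1000 = 190.8 → r_n = 190.8 kN.
Interior bolts: l_c = 70 − 27 = 43 mm → 1.5 × 43 × 12 × 400 / 1000 = 309.6 → r_n = 309.6 kN.
R_n = 1 × 190.8 + 4 × 309.6 = 1429 kN.
Design strength φR_n = 0.75 × 1429 = 1070 kN.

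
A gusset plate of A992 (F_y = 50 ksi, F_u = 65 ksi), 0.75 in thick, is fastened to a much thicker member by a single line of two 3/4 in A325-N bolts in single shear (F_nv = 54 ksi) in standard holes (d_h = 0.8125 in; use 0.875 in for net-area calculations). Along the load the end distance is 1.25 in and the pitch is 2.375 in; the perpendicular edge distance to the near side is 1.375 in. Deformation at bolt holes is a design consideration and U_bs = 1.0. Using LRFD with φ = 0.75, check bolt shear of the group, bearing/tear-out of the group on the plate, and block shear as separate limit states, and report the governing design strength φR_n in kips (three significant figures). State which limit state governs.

Bolt shear: A_b = π·0.75²/4 = 0.4418 in²; R_n = 54 × 0.4418 × 2 × 1 = 47.71 kips → 0.75 × 47.71 = 35.8 kips.
Bearing: edge l_c = 0.8438, r_n = 49.36 kips; interior l_c = 1.562, r_n = 87.75 kips; R_n = 49.36 + 1·87.75 = 137.1 kips → 103 kips.
Block shear: A_gv = 2.719, A_nv = 1.734, A_nt = 0.7031 in²; R_n = min(0.6F_uA_nv, 0.6F_yA_gv) + U_bs·F_u·A_nt = 113.3 kips → 85 kips.
Bolt shear governs: 35.8 kips.

35.8 kips (bolt shear governs)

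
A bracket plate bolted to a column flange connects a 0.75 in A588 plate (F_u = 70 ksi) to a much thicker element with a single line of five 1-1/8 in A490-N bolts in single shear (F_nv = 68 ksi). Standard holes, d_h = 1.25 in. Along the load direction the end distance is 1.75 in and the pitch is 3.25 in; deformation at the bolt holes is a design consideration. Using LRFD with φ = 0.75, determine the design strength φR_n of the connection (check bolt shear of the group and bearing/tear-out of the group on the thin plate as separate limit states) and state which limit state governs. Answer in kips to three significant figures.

Bolt shear: A_b = π·1.125²/4 = 0.994 in²; R_n = 68 × 0.994 × 5 × 1 = 338 kips → 0.75 × 338 = 253 kips.
Bearing (1.2 l_c t F_u ≤ 2.4 d t F_u): upper limit = 2.4·1.125·0.75·70 = 141.8 kips.
  Edge l_c = 1.75 − 1.25/2 = 1.125 → r_n = 70.88 kips; interior l_c = 3.25 − 1.25 = 2 → r_n = 126 kips.
  R_n,bearing = 1·70.88 + 4·126 = 574.9 kips → 0.75 × 574.9 = 431 kips.
Bolt shear governs: 253 kips.

253 kips (bolt shear governs)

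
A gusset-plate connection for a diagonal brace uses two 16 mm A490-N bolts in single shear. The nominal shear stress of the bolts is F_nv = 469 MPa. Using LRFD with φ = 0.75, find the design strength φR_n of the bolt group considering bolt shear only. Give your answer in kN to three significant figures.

A_b = π × 16² / 4 = 201.1 mm².
R_n = F_nv · A_b · n · n_s = 469 × 201.1 × 2 × 1 / 1000 = 188.6 kN.
Design strength φR_n = 0.75 × 188.6 = 141 kN.

141 kN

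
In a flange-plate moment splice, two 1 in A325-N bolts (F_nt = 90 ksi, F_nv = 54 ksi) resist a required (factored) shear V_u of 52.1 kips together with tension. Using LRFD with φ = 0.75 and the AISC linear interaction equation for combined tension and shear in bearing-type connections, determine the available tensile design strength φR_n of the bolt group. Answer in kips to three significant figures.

51 kips

A_b = π·1²/4 = 0.7854 in²; f_rv = 52.1 / (2 × 0.7854) = 33.17 ksi.
F'_nt = 1.3 F_nt − (F_nt / φF_nv) f_rv = 1.3·90 − (90/(0.75·54))·33.17 = 43.29 ksi, capped at F_nt → F'_nt = 43.29 ksi.
R_n = F'_nt · A_b · n = 43.29 × 0.7854 × 2 = 68.01 kips.
Design strength φR_n = 0.75 × 68.01 = 51 kips.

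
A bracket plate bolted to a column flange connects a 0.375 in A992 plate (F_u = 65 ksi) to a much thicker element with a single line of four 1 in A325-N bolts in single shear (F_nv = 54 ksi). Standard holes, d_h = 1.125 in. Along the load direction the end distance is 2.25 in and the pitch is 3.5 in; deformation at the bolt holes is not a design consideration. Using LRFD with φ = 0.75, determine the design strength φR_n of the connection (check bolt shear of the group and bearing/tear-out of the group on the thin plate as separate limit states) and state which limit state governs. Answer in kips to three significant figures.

127 kips (bolt shear governs)

Bolt shear: A_b = π·1²/4 = 0.7854 in²; R_n = 54 × 0.7854 × 4 × 1 = 169.6 kips → 0.75 × 169.6 = 127 kips.
Bearing (1.5 l_c t F_u ≤ 3.0 d t F_u): upper limit = 3.0·1·0.375·65 = 73.12 kips.
  Edge l_c = 2.25 − 1.125/2 = 1.688 → r_n = 61.7 kips; interior l_c = 3.5 − 1.125 = 2.375 → r_n = 73.12 kips.
  R_n,bearing = 1·61.7 + 3·73.12 = 281.1 kips → 0.75 × 281.1 = 211 kips.
Bolt shear governs: 127 kips.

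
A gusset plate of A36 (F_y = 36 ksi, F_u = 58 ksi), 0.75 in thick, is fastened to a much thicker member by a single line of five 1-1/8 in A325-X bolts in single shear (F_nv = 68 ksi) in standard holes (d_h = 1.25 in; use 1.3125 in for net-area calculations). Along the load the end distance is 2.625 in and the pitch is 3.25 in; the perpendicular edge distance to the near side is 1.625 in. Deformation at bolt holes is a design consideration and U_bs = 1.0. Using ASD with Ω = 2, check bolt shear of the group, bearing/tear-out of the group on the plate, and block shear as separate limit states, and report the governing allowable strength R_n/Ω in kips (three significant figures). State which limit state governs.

Bolt shear: A_b = π·1.125²/4 = 0.994 in²; R_n = 68 × 0.994 × 5 × 1 = 338 kips → 338 / 2 = 169 kips.
Bearing: edge l_c = 2, r_n = 104.4 kips; interior l_c = 2, r_n = 104.4 kips; R_n = 104.4 + 4·104.4 = 522 kips → 261 kips.
Block shear: A_gv = 11.72, A_nv = 7.289, A_nt = 0.7266 in²; R_n = min(0.6F_uA_nv, 0.6F_yA_gv) + U_bs·F_u·A_nt = 295.3 kips → 148 kips.
Block shear governs: 148 kips.

148 kips (block shear governs)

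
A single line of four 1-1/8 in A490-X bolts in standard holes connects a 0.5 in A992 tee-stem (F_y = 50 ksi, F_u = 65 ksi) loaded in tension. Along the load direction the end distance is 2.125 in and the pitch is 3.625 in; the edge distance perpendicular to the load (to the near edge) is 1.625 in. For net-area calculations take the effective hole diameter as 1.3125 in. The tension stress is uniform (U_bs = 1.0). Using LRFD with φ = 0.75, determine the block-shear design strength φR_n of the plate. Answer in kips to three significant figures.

147 kips

Shear plane L_v = 2.125 + 3·3.625 = 13 in; A_gv = 13 × 0.5 = 6.5 in².
A_nv = (13 − 3.5·1.3125) × 0.5 = 4.203 in².
A_nt = (1.625 − 0.5·1.3125) × 0.5 = 0.4844 in².
0.6 F_u A_nv = 163.9 kips; 0.6 F_y A_gv = 195 kips → shear rupture governs the shear term.
R_n = 163.9 + 1.0 × 65 × 0.4844 = 195.4 kips.
Design strength φR_n = 0.75 × 195.4 = 147 kips.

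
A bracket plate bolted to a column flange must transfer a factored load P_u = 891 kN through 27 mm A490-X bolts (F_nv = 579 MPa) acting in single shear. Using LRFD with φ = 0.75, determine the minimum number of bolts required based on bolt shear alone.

A_b = π·27²/4 = 572.6 mm².
Per-bolt design strength φR_n = 0.75 × 579 × 572.6 × 1 / 1000 = 248.6 kN.
n ≥ 891 / 248.6 = 3.584 → use 4 bolts.

4 bolts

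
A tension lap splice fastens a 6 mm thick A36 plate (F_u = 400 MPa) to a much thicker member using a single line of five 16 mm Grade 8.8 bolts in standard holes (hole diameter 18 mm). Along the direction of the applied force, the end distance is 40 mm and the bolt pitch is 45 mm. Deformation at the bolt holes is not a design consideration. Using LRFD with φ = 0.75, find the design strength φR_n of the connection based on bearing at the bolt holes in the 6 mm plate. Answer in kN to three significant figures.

Per bolt r_n = 1.5 l_c t F_u ≤ 3.0 d t F_u; upper limit = 3.0 × 16 × 6 × 400 / 1000 = 115.2 kN.
Edge bolt: l_c = 40 − 18/2 = 31 mm → 1.5 × 31 × 6 × 400 / 1000 = 111.6 → r_n = 111.6 kN.
Interior bolts: l_c = 45 − 18 = 27 mm → 1.5 × 27 × 6 × 400 / 1000 = 97.2 → r_n = 97.2 kN.
R_n = 1 × 111.6 + 4 × 97.2 = 500.4 kN.
Design strength φR_n = 0.75 × 500.4 = 375 kN.

375 kN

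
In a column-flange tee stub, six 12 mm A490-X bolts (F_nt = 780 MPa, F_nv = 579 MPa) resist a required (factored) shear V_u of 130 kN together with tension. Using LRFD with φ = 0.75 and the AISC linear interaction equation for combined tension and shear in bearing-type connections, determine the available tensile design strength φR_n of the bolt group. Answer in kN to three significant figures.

341 kN

A_b = π·12²/4 = 113.1 mm²; f_rv = 130 × 1000 / (6 × 113.1) = 191.6 MPa.
F'_nt = 1.3 F_nt − (F_nt / φF_nv) f_rv = 1.3·780 − (780/(0.75·579))·191.6 = 669.9 MPa, capped at F_nt → F'_nt = 669.9 MPa.
R_n = F'_nt · A_b · n = 669.9 × 113.1 × 6 / 1000 = 454.6 kN.
Design strength φR_n = 0.75 × 454.6 = 341 kN.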